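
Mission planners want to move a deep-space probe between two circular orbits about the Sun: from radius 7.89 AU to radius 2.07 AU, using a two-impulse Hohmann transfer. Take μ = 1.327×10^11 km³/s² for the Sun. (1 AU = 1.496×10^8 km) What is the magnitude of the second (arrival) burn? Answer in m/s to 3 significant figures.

Δv₂ = 5360 m/s

In km: r₁ = 7.89 × 1.496×10^8 = 1.180344×10^9 km; r₂ = 2.07 × 1.496×10^8 = 3.09672×10^8 km.
Semi-major axis of the transfer orbit: a_t = (1.180344×10^9 + 3.09672×10^8)/2 = 7.45008×10^8 km.
Circular speed at r = 3.09672×10^8 km: v_c = √(μ/r) = 20.701 km/s.
Vis-viva on the transfer ellipse at r = 3.09672×10^8 km gives v_t = √[μ(2/r − 1/a_t)] = 26.056 km/s.
Δv₂ = |v_t − v_c| = |26.056 − 20.701| = 5.355 km/s.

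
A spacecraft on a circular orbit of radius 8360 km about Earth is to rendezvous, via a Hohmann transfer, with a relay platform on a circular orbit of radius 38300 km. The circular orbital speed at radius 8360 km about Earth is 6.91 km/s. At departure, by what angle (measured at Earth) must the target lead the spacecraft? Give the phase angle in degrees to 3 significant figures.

φ = 94.4°

From the circular-orbit relation v² = μ/r at r = 8360 km: μ = v²r = (6.91)² × 8360 = 3.99174×10^5 km³/s².
Transfer-ellipse semi-major axis a_t = (r₁ + r₂)/2 = (8360 + 38300)/2 = 23330 km.
The half-period of the transfer ellipse is t = π√(a_t³/μ) = 17719.06 s.
Target angular speed ω₂ = √(μ/r₂³) = 8.429135×10^-5 rad/s.
Angle swept by the target during transfer: ω₂·t = 1.49356 rad = 85.57°.
The spacecraft traverses 180° on the transfer ellipse, so the target must lead by 180° − 85.57° = 94.4°.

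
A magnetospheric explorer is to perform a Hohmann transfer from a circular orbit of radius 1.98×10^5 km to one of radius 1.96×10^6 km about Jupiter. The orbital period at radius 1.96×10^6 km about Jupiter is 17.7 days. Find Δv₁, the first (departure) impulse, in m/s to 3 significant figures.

From Kepler's third law T² = 4π²r³/μ at r = 1.96×10^6 km, T = 17.7 days = 17.7 × 86400 s = 1.52928×10^6 s: μ = 4π²r³/T² = 1.27102×10^8 km³/s².
Semi-major axis of the transfer orbit: a_t = (1.980×10^5 + 1.960×10^6)/2 = 1.079×10^6 km.
Circular speed at r = 1.980×10^5 km: v_c = √(μ/r) = 25.3364 km/s.
Vis-viva on the transfer ellipse at r = 1.980×10^5 km gives v_t = √[μ(2/r − 1/a_t)] = 34.1477 km/s.
Δv₁ = |v_t − v_c| = |34.1477 − 25.3364| = 8.811 km/s.

Δv₁ = 8810 m/s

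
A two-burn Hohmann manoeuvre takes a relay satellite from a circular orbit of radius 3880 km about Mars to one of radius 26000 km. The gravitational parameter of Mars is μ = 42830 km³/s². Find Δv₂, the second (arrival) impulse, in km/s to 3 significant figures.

Δv₂ = 0.629 km/s

Transfer-ellipse semi-major axis a_t = (r₁ + r₂)/2 = (3880 + 26000)/2 = 14940 km.
On the circular orbit at r = 26000 km, v_c = √(μ/r) = 1.2835 km/s.
Transfer-orbit speed at the same r (vis-viva, a = a_t): v_t = √[μ(2/r − 1/a_t)] = 0.65408 km/s.
Δv₂ = |v_t − v_c| = |0.65408 − 1.2835| = 0.6294 km/s.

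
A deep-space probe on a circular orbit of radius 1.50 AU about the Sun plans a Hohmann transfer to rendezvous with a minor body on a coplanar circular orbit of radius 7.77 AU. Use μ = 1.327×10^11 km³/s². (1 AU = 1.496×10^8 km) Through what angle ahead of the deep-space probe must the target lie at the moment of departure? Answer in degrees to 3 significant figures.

In km: r₁ = 1.50 × 1.496×10^8 = 2.244×10^8 km; r₂ = 7.77 × 1.496×10^8 = 1.162392×10^9 km.
The Hohmann ellipse has a_t = (r₁ + r₂)/2 = 6.93396×10^8 km.
The half-period of the transfer ellipse is t = π√(a_t³/μ) = 1.5747×10^8 s.
The target's mean motion on its circular orbit is ω₂ = √(μ/r₂³) = 9.1919×10^-9 rad/s.
Angle swept by the target during transfer: ω₂·t = 1.4474 rad = 82.93°.
Arrival is 180° from departure on the ellipse, so φ = 180° − 82.93° = 97.1°.

φ = 97.1°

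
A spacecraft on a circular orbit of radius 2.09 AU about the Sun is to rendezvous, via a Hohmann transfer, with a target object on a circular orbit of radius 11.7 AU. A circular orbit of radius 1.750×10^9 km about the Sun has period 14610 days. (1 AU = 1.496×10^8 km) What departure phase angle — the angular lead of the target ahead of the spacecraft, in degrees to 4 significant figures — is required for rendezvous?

φ = 98.57°

From Kepler's third law T² = 4π²r³/μ at r = 1.750×10^9 km, T = 14610 days = 14610 × 86400 s = 1.262304×10^9 s: μ = 4π²r³/T² = 1.32784×10^11 km³/s².
In km: r₁ = 2.09 × 1.496×10^8 = 3.12664×10^8 km; r₂ = 11.7 × 1.496×10^8 = 1.75032×10^9 km.
Transfer-ellipse semi-major axis a_t = (r₁ + r₂)/2 = (3.12664×10^8 + 1.75032×10^9)/2 = 1.031492×10^9 km.
Transfer time t = π√(a_t³/μ) = 2.8561×10^8 s.
The target's mean motion on its circular orbit is ω₂ = √(μ/r₂³) = 4.9762×10^-9 rad/s.
Angle swept by the target during transfer: ω₂·t = 1.4213 rad = 81.43°.
The spacecraft traverses 180° on the transfer ellipse, so the target must lead by 180° − 81.43° = 98.57°.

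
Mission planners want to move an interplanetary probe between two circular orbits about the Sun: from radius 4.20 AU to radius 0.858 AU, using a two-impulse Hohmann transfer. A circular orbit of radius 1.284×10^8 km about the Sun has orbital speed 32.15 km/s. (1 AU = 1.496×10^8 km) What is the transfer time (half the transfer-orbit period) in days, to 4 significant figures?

From the circular-orbit relation v² = μ/r at r = 1.284×10^8 km: μ = v²r = (32.15)² × 1.284×10^8 = 1.32717×10^11 km³/s².
In km: r₁ = 4.20 × 1.496×10^8 = 6.2832×10^8 km; r₂ = 0.858 × 1.496×10^8 = 1.283568×10^8 km.
The Hohmann ellipse has a_t = (r₁ + r₂)/2 = 3.783384×10^8 km.
Transfer time t = π√(a_t³/μ) = π√((3.783384×10^8)³ / 1.32717×10^11) = 6.346×10^7 s.
Converting: 6.346×10^7 s ÷ 86400 s/day = 734.5 days.

t = 734.5 days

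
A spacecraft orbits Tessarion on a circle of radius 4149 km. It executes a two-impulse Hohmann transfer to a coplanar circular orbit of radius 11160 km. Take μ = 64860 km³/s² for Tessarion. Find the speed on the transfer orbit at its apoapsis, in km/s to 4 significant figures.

v = 1.775 km/s

The Hohmann ellipse has a_t = (r₁ + r₂)/2 = 7654.5 km.
The apoapsis of the transfer ellipse is at r = 11160 km.
Applying v² = μ(2/r − 1/a_t): v = 1.775 km/s.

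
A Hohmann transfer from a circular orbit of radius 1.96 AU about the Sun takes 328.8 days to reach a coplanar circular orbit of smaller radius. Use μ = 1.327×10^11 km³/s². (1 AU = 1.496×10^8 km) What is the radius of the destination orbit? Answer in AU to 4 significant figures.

r₂ = 0.9997 AU

In km: r₁ = 1.96 × 1.496×10^8 = 2.93216×10^8 km.
Transfer time t = 328.8 days = 2.840832×10^7 s, and t = π√(a_t³/μ).
So a_t = (μ t²/π²)^(1/3) = (1.327×10^11 × (2.840832×10^7)² / π²)^(1/3) = 2.21388×10^8 km.
Since a_t = (r₁ + r₂)/2, r₂ = 2a_t − r₁ = 2×2.21388×10^8 − 2.93216×10^8 = 1.4956×10^8 km.
In AU: r₂ = 1.4956×10^8 / 1.496×10^8 = 0.9997 AU.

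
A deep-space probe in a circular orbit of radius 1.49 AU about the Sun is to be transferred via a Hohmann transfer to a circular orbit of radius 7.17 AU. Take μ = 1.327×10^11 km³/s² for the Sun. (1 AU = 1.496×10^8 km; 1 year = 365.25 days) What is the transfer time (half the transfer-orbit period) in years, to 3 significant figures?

In km: r₁ = 1.49 × 1.496×10^8 = 2.22904×10^8 km; r₂ = 7.17 × 1.496×10^8 = 1.072632×10^9 km.
Transfer-ellipse semi-major axis a_t = (r₁ + r₂)/2 = (2.22904×10^8 + 1.072632×10^9)/2 = 6.47768×10^8 km.
Half the transfer-orbit period gives t = π√(a_t³/μ) = 1.422×10^8 s.
Converting: 1.422×10^8 s ÷ 3.15576×10^7 s/year (365.25 × 86400) = 4.51 years.

t = 4.51 years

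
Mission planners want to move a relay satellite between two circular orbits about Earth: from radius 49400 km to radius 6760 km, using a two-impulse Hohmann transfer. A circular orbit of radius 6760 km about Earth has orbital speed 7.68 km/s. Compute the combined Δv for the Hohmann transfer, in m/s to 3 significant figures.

Δv = 3950 m/s

From the circular-orbit relation v² = μ/r at r = 6760 km: μ = v²r = (7.68)² × 6760 = 3.98721×10^5 km³/s².
The Hohmann ellipse has a_t = (r₁ + r₂)/2 = 28080 km.
Circular speed at r₁: v₁ = √(μ/r₁) = √(3.98721×10^5/49400) = 2.841 km/s.
Transfer-orbit speed at r₁ (vis-viva equation): v_a = √[μ(2/r₁ − 1/a_t)] = 1.394 km/s.
First burn Δv₁ = |v_a − v₁| = 1.447 km/s.
Circular speed at r₂: v₂ = √(μ/r₂) = 7.6800 km/s.
Transfer-orbit speed at r₂: v_p = √[μ(2/r₂ − 1/a_t)] = 10.187 km/s.
Second burn Δv₂ = |v₂ − v_p| = 2.507 km/s.
Total Δv = Δv₁ + Δv₂ = 3.954 km/s.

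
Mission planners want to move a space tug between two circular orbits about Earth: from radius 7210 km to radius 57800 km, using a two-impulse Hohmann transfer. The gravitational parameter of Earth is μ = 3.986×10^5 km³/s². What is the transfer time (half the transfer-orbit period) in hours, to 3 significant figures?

t = 8.10 hours

The Hohmann ellipse has a_t = (r₁ + r₂)/2 = 32505 km.
Half the transfer-orbit period gives t = π√(a_t³/μ) = 29160 s.
Converting: 29160 s ÷ 3600 s/hour = 8.10 hours.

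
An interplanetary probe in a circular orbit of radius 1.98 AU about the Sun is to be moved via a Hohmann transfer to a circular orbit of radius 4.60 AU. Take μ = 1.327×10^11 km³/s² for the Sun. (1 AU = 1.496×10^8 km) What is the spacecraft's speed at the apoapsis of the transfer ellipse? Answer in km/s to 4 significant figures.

v = 10.77 km/s

In km: r₁ = 1.98 × 1.496×10^8 = 2.96208×10^8 km; r₂ = 4.60 × 1.496×10^8 = 6.8816×10^8 km.
The Hohmann ellipse has a_t = (r₁ + r₂)/2 = 4.92184×10^8 km.
The apoapsis of the transfer ellipse is at r = 6.8816×10^8 km.
Applying v² = μ(2/r − 1/a_t): v = 10.77 km/s.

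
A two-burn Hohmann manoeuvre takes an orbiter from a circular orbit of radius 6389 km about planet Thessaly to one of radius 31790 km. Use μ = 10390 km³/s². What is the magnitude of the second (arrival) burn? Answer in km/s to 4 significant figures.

The Hohmann ellipse has a_t = (r₁ + r₂)/2 = 19089.5 km.
On the circular orbit at r = 31790 km, v_c = √(μ/r) = 0.5717 km/s.
Vis-viva on the transfer ellipse at r = 31790 km gives v_t = √[μ(2/r − 1/a_t)] = 0.3307 km/s.
Δv₂ = |v_t − v_c| = |0.3307 − 0.5717| = 0.2410 km/s.

Δv₂ = 0.2410 km/s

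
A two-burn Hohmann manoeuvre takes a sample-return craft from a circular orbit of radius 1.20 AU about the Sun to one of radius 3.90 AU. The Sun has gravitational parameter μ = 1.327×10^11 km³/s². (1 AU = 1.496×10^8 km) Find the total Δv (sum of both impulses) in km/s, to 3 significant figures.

In km: r₁ = 1.20 × 1.496×10^8 = 1.7952×10^8 km; r₂ = 3.90 × 1.496×10^8 = 5.8344×10^8 km.
Semi-major axis of the transfer orbit: a_t = (1.7952×10^8 + 5.8344×10^8)/2 = 3.8148×10^8 km.
At r₁ the circular-orbit speed is v₁ = √(μ/r₁) = 27.188 km/s.
Transfer-orbit speed at r₁ (vis-viva): v_p = √[μ(2/r₁ − 1/a_t)] = 33.623 km/s.
First burn Δv₁ = |v_p − v₁| = 6.435 km/s.
Circular speed at r₂: v₂ = √(μ/r₂) = 15.0813 km/s.
Transfer-orbit speed at r₂: v_a = √[μ(2/r₂ − 1/a_t)] = 10.3457 km/s.
Second burn Δv₂ = |v₂ − v_a| = 4.736 km/s.
Total Δv = Δv₁ + Δv₂ = 11.17 km/s.

Δv = 11.2 km/s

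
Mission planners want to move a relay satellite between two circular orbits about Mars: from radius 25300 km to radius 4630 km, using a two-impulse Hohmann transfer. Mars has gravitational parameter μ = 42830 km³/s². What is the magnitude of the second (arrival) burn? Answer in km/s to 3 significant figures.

The Hohmann ellipse has a_t = (r₁ + r₂)/2 = 14965 km.
On the circular orbit at r = 4630 km, v_c = √(μ/r) = 3.04147 km/s.
Vis-viva on the transfer ellipse at r = 4630 km gives v_t = √[μ(2/r − 1/a_t)] = 3.95463 km/s.
Δv₂ = |v_t − v_c| = |3.95463 − 3.04147| = 0.9132 km/s.

Δv₂ = 0.913 km/s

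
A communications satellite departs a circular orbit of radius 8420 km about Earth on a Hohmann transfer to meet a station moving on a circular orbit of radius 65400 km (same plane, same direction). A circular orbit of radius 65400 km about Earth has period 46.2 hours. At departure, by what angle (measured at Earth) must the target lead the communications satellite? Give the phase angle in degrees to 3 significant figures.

From Kepler's third law T² = 4π²r³/μ at r = 65400 km, T = 46.2 hours = 46.2 × 3600 s = 1.6632×10^5 s: μ = 4π²r³/T² = 3.99212×10^5 km³/s².
Transfer-ellipse semi-major axis a_t = (r₁ + r₂)/2 = (8420 + 65400)/2 = 36910 km.
The half-period of the transfer ellipse is t = π√(a_t³/μ) = 35260 s.
Target angular speed ω₂ = √(μ/r₂³) = 3.778×10^-5 rad/s.
Angle swept by the target during transfer: ω₂·t = 1.332 rad = 76.32°.
Arrival is 180° from departure on the ellipse, so φ = 180° − 76.32° = 104°.

φ = 104°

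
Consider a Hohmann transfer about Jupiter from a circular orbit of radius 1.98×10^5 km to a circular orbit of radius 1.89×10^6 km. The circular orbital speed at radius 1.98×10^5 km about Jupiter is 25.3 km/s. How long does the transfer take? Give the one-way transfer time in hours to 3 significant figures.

t = 82.7 hours

From the circular-orbit relation v² = μ/r at r = 1.98×10^5 km: μ = v²r = (25.3)² × 1.98×10^5 = 1.26738×10^8 km³/s².
Semi-major axis of the transfer orbit: a_t = (1.980×10^5 + 1.890×10^6)/2 = 1.044×10^6 km.
Half the transfer-orbit period gives t = π√(a_t³/μ) = 2.977×10^5 s.
Converting: 2.977×10^5 s ÷ 3600 s/hour = 82.7 hours.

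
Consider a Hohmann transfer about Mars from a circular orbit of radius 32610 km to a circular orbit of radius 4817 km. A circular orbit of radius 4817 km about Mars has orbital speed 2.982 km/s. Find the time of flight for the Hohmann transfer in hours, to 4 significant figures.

t = 10.79 hours

From the circular-orbit relation v² = μ/r at r = 4817 km: μ = v²r = (2.982)² × 4817 = 42834.3 km³/s².
Semi-major axis of the transfer orbit: a_t = (32610 + 4817)/2 = 18713.5 km.
By Kepler's third law the transfer-orbit period is T = 2π√(a_t³/μ), so t = T/2 = 38860 s.
Converting: 38860 s ÷ 3600 s/hour = 10.79 hours.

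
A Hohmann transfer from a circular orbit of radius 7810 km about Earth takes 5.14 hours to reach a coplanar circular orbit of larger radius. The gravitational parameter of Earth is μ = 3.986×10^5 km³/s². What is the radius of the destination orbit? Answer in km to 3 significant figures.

Transfer time t = 5.14 hours = 18504 s, and t = π√(a_t³/μ).
So a_t = (μ t²/π²)^(1/3) = (3.986×10^5 × (18504)² / π²)^(1/3) = 24002 km.
Since a_t = (r₁ + r₂)/2, r₂ = 2a_t − r₁ = 2×24002 − 7810 = 40194 km.

r₂ = 40200 km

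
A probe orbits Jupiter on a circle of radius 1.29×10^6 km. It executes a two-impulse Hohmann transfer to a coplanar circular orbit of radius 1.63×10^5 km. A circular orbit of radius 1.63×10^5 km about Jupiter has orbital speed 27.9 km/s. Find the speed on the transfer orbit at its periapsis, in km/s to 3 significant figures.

v = 37.2 km/s

From the circular-orbit relation v² = μ/r at r = 1.63×10^5 km: μ = v²r = (27.9)² × 1.63×10^5 = 1.26881×10^8 km³/s².
Semi-major axis of the transfer orbit: a_t = (1.290×10^6 + 1.630×10^5)/2 = 7.265×10^5 km.
At periapsis, r = 1.630×10^5 km.
From the vis-viva equation, v = √[μ(2/r − 1/a_t)] = 37.18 km/s.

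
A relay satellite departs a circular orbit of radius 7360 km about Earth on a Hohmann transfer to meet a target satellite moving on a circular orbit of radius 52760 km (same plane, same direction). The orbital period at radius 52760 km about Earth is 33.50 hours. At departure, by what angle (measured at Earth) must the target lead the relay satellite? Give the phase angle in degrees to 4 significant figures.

φ = 102.6°

From Kepler's third law T² = 4π²r³/μ at r = 52760 km, T = 33.50 hours = 33.50 × 3600 s = 1.206×10^5 s: μ = 4π²r³/T² = 3.98639×10^5 km³/s².
The Hohmann ellipse has a_t = (r₁ + r₂)/2 = 30060 km.
The half-period of the transfer ellipse is t = π√(a_t³/μ) = 25930 s.
Target angular speed ω₂ = √(μ/r₂³) = 5.210×10^-5 rad/s.
Angle swept by the target during transfer: ω₂·t = 1.351 rad = 77.41°.
Arrival is 180° from departure on the ellipse, so φ = 180° − 77.41° = 102.6°.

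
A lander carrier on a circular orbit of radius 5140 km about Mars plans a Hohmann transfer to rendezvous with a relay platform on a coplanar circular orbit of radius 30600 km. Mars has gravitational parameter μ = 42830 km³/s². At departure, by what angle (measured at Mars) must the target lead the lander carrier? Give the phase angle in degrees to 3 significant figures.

The Hohmann ellipse has a_t = (r₁ + r₂)/2 = 17870 km.
Transfer time t = π√(a_t³/μ) = 36260 s.
Target angular speed ω₂ = √(μ/r₂³) = 3.866×10^-5 rad/s.
Angle swept by the target during transfer: ω₂·t = 1.402 rad = 80.33°.
The lander carrier traverses 180° on the transfer ellipse, so the target must lead by 180° − 80.33° = 99.7°.

φ = 99.7°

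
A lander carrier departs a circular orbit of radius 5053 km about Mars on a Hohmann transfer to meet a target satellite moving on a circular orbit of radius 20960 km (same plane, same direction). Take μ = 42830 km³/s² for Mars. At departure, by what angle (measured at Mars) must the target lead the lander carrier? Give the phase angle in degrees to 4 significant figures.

φ = 92.01°

Transfer-ellipse semi-major axis a_t = (r₁ + r₂)/2 = (5053 + 20960)/2 = 13006.5 km.
The half-period of the transfer ellipse is t = π√(a_t³/μ) = 22517 s.
The target's mean motion on its circular orbit is ω₂ = √(μ/r₂³) = 6.8200×10^-5 rad/s.
Angle swept by the target during transfer: ω₂·t = 1.5357 rad = 87.99°.
Arrival is 180° from departure on the ellipse, so φ = 180° − 87.99° = 92.01°.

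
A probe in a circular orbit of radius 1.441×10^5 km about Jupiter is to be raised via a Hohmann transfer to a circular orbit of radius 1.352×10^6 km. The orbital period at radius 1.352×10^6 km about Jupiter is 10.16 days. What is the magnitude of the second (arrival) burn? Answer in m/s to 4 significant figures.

Δv₂ = 5430 m/s

From Kepler's third law T² = 4π²r³/μ at r = 1.352×10^6 km, T = 10.16 days = 10.16 × 86400 s = 8.77824×10^5 s: μ = 4π²r³/T² = 1.26612×10^8 km³/s².
Semi-major axis of the transfer orbit: a_t = (1.441×10^5 + 1.352×10^6)/2 = 7.4805×10^5 km.
On the circular orbit at r = 1.352×10^6 km, v_c = √(μ/r) = 9.677 km/s.
Transfer-orbit speed at the same r (vis-viva, a = a_t): v_t = √[μ(2/r − 1/a_t)] = 4.247 km/s.
Δv₂ = |v_t − v_c| = |4.247 − 9.677| = 5.430 km/s.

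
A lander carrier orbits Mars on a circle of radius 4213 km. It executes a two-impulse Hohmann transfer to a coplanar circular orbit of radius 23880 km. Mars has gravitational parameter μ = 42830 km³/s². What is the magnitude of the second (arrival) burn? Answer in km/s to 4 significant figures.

Semi-major axis of the transfer orbit: a_t = (4213 + 23880)/2 = 14046.5 km.
Circular speed at r = 23880 km: v_c = √(μ/r) = 1.33924 km/s.
Transfer-orbit speed at the same r (vis-viva, a = a_t): v_t = √[μ(2/r − 1/a_t)] = 0.733447 km/s.
Δv₂ = |v_t − v_c| = |0.733447 − 1.33924| = 0.6058 km/s.

Δv₂ = 0.6058 km/s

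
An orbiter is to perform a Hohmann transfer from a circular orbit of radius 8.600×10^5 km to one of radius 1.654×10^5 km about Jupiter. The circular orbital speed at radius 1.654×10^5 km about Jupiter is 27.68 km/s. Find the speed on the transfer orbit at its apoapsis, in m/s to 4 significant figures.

v = 6895 m/s

From the circular-orbit relation v² = μ/r at r = 1.654×10^5 km: μ = v²r = (27.68)² × 1.654×10^5 = 1.26727×10^8 km³/s².
The Hohmann ellipse has a_t = (r₁ + r₂)/2 = 5.127×10^5 km.
At apoapsis, r = 8.600×10^5 km.
Vis-viva: v = √[μ(2/r − 1/a_t)] = √[1.26727×10^8 × (2/8.600×10^5 − 1/5.127×10^5)] = 6.895 km/s.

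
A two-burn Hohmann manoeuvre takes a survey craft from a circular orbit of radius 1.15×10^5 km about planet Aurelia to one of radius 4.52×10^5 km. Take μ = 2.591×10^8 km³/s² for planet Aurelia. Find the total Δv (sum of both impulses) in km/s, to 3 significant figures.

The Hohmann ellipse has a_t = (r₁ + r₂)/2 = 2.835×10^5 km.
At r₁ the circular-orbit speed is v₁ = √(μ/r₁) = 47.466 km/s.
On the transfer ellipse at r₁, vis-viva equation gives v_p = √[μ(2/r₁ − 1/a_t)] = 59.935 km/s.
First burn Δv₁ = |v_p − v₁| = 12.47 km/s.
Circular speed at r₂: v₂ = √(μ/r₂) = 23.942 km/s.
Transfer-orbit speed at r₂: v_a = √[μ(2/r₂ − 1/a_t)] = 15.249 km/s.
Second burn Δv₂ = |v₂ − v_a| = 8.693 km/s.
Total Δv = Δv₁ + Δv₂ = 21.16 km/s.

Δv = 21.2 km/s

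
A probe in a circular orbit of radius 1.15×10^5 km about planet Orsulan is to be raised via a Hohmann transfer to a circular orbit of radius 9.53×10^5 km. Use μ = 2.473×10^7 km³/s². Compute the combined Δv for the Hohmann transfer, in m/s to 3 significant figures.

The Hohmann ellipse has a_t = (r₁ + r₂)/2 = 5.340×10^5 km.
Circular speed at r₁: v₁ = √(μ/r₁) = √(2.473×10^7/1.150×10^5) = 14.664 km/s.
On the transfer ellipse at r₁, vis-viva equation gives v_p = √[μ(2/r₁ − 1/a_t)] = 19.590 km/s.
First burn Δv₁ = |v_p − v₁| = 4.926 km/s.
Circular speed at r₂: v₂ = √(μ/r₂) = 5.094 km/s.
Transfer-orbit speed at r₂: v_a = √[μ(2/r₂ − 1/a_t)] = 2.364 km/s.
Second burn Δv₂ = |v₂ − v_a| = 2.730 km/s.
Total Δv = Δv₁ + Δv₂ = 7.656 km/s.

Δv = 7660 m/s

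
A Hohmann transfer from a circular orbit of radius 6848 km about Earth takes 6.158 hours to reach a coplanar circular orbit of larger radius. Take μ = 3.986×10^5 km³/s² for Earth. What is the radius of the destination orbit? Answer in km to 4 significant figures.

r₂ = 47300 km

Transfer time t = 6.158 hours = 22168.8 s, and t = π√(a_t³/μ).
So a_t = (μ t²/π²)^(1/3) = (3.986×10^5 × (22168.8)² / π²)^(1/3) = 27075 km.
Since a_t = (r₁ + r₂)/2, r₂ = 2a_t − r₁ = 2×27075 − 6848 = 47302 km.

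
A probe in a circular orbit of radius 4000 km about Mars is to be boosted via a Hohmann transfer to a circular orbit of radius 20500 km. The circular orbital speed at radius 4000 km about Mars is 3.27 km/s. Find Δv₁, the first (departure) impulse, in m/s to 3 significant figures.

Δv₁ = 960 m/s

From the circular-orbit relation v² = μ/r at r = 4000 km: μ = v²r = (3.27)² × 4000 = 42771.6 km³/s².
Semi-major axis of the transfer orbit: a_t = (4000 + 20500)/2 = 12250 km.
Circular speed at r = 4000 km: v_c = √(μ/r) = 3.2700 km/s.
Transfer-orbit speed at the same r (vis-viva, a = a_t): v_t = √[μ(2/r − 1/a_t)] = 4.2302 km/s.
Δv₁ = |v_t − v_c| = |4.2302 − 3.2700| = 0.9602 km/s.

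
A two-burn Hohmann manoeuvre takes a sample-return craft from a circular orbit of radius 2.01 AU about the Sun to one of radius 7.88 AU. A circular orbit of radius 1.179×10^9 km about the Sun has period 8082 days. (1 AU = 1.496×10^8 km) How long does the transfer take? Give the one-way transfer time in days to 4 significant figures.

t = 2008 days

From Kepler's third law T² = 4π²r³/μ at r = 1.179×10^9 km, T = 8082 days = 8082 × 86400 s = 6.982848×10^8 s: μ = 4π²r³/T² = 1.32689×10^11 km³/s².
In km: r₁ = 2.01 × 1.496×10^8 = 3.00696×10^8 km; r₂ = 7.88 × 1.496×10^8 = 1.178848×10^9 km.
The Hohmann ellipse has a_t = (r₁ + r₂)/2 = 7.39772×10^8 km.
Half the transfer-orbit period gives t = π√(a_t³/μ) = 1.735×10^8 s.
Converting: 1.735×10^8 s ÷ 86400 s/day = 2008 days.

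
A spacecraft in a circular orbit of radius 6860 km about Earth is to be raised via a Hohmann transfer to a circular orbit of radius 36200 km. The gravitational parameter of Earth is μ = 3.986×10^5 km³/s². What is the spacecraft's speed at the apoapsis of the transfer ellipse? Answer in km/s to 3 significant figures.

Transfer-ellipse semi-major axis a_t = (r₁ + r₂)/2 = (6860 + 36200)/2 = 21530 km.
At apoapsis, r = 36200 km.
Vis-viva: v = √[μ(2/r − 1/a_t)] = √[3.986×10^5 × (2/36200 − 1/21530)] = 1.873 km/s.

v = 1.87 km/s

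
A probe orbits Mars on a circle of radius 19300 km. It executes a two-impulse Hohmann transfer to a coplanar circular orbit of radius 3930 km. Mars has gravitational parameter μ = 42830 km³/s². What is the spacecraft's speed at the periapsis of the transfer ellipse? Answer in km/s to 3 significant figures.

The Hohmann ellipse has a_t = (r₁ + r₂)/2 = 11615 km.
The periapsis of the transfer ellipse is at r = 3930 km.
From the vis-viva equation, v = √[μ(2/r − 1/a_t)] = 4.255 km/s.

v = 4.26 km/s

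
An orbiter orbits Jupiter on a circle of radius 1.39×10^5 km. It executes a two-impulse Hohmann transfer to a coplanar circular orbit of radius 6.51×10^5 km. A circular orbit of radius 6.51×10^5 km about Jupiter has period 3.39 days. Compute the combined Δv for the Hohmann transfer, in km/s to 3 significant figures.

From Kepler's third law T² = 4π²r³/μ at r = 6.51×10^5 km, T = 3.39 days = 3.39 × 86400 s = 2.92896×10^5 s: μ = 4π²r³/T² = 1.26963×10^8 km³/s².
Transfer-ellipse semi-major axis a_t = (r₁ + r₂)/2 = (1.390×10^5 + 6.510×10^5)/2 = 3.950×10^5 km.
Circular speed at r₁: v₁ = √(μ/r₁) = √(1.26963×10^8/1.390×10^5) = 30.2225 km/s.
Transfer-orbit speed at r₁ (vis-viva): v_p = √[μ(2/r₁ − 1/a_t)] = 38.7992 km/s.
First burn Δv₁ = |v_p − v₁| = 8.577 km/s.
At r₂, v₂ = √(μ/r₂) = 13.965 km/s.
Transfer-orbit speed at r₂: v_a = √[μ(2/r₂ − 1/a_t)] = 8.2843 km/s.
Second burn Δv₂ = |v₂ − v_a| = 5.681 km/s.
Total Δv = Δv₁ + Δv₂ = 14.26 km/s.

Δv = 14.3 km/s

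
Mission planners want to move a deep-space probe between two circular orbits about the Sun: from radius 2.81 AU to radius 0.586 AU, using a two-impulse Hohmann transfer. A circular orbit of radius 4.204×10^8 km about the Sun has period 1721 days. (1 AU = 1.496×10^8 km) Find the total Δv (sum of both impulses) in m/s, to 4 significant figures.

From Kepler's third law T² = 4π²r³/μ at r = 4.204×10^8 km, T = 1721 days = 1721 × 86400 s = 1.486944×10^8 s: μ = 4π²r³/T² = 1.32666×10^11 km³/s².
In km: r₁ = 2.81 × 1.496×10^8 = 4.20376×10^8 km; r₂ = 0.586 × 1.496×10^8 = 8.76656×10^7 km.
Transfer-ellipse semi-major axis a_t = (r₁ + r₂)/2 = (4.20376×10^8 + 8.76656×10^7)/2 = 2.540208×10^8 km.
At r₁ the circular-orbit speed is v₁ = √(μ/r₁) = 17.765 km/s.
Transfer-orbit speed at r₁ (v² = μ(2/r − 1/a)): v_a = √[μ(2/r₁ − 1/a_t)] = 10.436 km/s.
First burn Δv₁ = |v_a − v₁| = 7.329 km/s.
Circular speed at r₂: v₂ = √(μ/r₂) = 38.90 km/s.
Transfer-orbit speed at r₂: v_p = √[μ(2/r₂ − 1/a_t)] = 50.04 km/s.
Second burn Δv₂ = |v₂ − v_p| = 11.14 km/s.
Δv = Δv₁ + Δv₂ = 7.329 + 11.14 = 18.47 km/s.

Δv = 18470 m/s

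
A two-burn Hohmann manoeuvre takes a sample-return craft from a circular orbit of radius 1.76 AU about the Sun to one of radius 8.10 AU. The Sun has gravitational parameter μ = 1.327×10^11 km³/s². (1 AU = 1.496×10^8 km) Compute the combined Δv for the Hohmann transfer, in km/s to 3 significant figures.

Δv = 10.5 km/s

In km: r₁ = 1.76 × 1.496×10^8 = 2.63296×10^8 km; r₂ = 8.10 × 1.496×10^8 = 1.21176×10^9 km.
Transfer-ellipse semi-major axis a_t = (r₁ + r₂)/2 = (2.63296×10^8 + 1.21176×10^9)/2 = 7.37528×10^8 km.
Circular speed at r₁: v₁ = √(μ/r₁) = √(1.327×10^11/2.63296×10^8) = 22.450 km/s.
On the transfer ellipse at r₁, vis-viva gives v_p = √[μ(2/r₁ − 1/a_t)] = 28.776 km/s.
First burn Δv₁ = |v_p − v₁| = 6.326 km/s.
Circular speed at r₂: v₂ = √(μ/r₂) = 10.465 km/s.
Transfer-orbit speed at r₂: v_a = √[μ(2/r₂ − 1/a_t)] = 6.2526 km/s.
Second burn Δv₂ = |v₂ − v_a| = 4.212 km/s.
Total Δv = Δv₁ + Δv₂ = 10.54 km/s.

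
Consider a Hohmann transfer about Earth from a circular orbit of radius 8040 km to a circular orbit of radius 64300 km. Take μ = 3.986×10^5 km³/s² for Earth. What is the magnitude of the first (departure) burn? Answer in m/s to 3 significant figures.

Δv₁ = 2350 m/s

Semi-major axis of the transfer orbit: a_t = (8040 + 64300)/2 = 36170 km.
On the circular orbit at r = 8040 km, v_c = √(μ/r) = 7.041 km/s.
Vis-viva on the transfer ellipse at r = 8040 km gives v_t = √[μ(2/r − 1/a_t)] = 9.388 km/s.
Δv₁ = |v_t − v_c| = |9.388 − 7.041| = 2.347 km/s.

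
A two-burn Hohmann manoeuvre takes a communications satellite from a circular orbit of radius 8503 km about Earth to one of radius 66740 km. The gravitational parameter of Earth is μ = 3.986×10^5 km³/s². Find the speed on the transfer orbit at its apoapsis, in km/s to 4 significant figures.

v = 1.162 km/s

Transfer-ellipse semi-major axis a_t = (r₁ + r₂)/2 = (8503 + 66740)/2 = 37621.5 km.
At apoapsis, r = 66740 km.
Applying v² = μ(2/r − 1/a_t): v = 1.162 km/s.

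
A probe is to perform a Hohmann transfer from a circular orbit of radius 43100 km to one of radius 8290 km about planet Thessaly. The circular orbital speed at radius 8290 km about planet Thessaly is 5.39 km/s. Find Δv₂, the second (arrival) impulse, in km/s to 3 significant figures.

Δv₂ = 1.59 km/s

From the circular-orbit relation v² = μ/r at r = 8290 km: μ = v²r = (5.39)² × 8290 = 2.40842×10^5 km³/s².
The Hohmann ellipse has a_t = (r₁ + r₂)/2 = 25695 km.
On the circular orbit at r = 8290 km, v_c = √(μ/r) = 5.390 km/s.
Transfer-orbit speed at the same r (vis-viva, a = a_t): v_t = √[μ(2/r − 1/a_t)] = 6.981 km/s.
Δv₂ = |v_t − v_c| = |6.981 − 5.390| = 1.591 km/s.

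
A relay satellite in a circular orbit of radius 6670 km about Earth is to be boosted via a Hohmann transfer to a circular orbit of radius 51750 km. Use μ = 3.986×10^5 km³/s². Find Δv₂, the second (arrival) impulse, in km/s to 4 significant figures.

Semi-major axis of the transfer orbit: a_t = (6670 + 51750)/2 = 29210 km.
Circular speed at r = 51750 km: v_c = √(μ/r) = 2.775 km/s.
Vis-viva on the transfer ellipse at r = 51750 km gives v_t = √[μ(2/r − 1/a_t)] = 1.326 km/s.
Δv₂ = |v_t − v_c| = |1.326 − 2.775| = 1.449 km/s.

Δv₂ = 1.449 km/s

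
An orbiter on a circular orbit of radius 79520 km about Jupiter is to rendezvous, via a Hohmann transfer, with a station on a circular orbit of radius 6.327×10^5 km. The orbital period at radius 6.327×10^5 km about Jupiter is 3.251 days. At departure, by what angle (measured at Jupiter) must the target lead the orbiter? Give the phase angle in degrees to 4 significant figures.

φ = 104.0°

From Kepler's third law T² = 4π²r³/μ at r = 6.327×10^5 km, T = 3.251 days = 3.251 × 86400 s = 2.808864×10^5 s: μ = 4π²r³/T² = 1.26734×10^8 km³/s².
Transfer-ellipse semi-major axis a_t = (r₁ + r₂)/2 = (79520 + 6.327×10^5)/2 = 3.5611×10^5 km.
Transfer time t = π√(a_t³/μ) = 59303.5 s.
Target angular speed ω₂ = √(μ/r₂³) = 2.23691×10^-5 rad/s.
Angle swept by the target during transfer: ω₂·t = 1.3266 rad = 76.01°.
Arrival is 180° from departure on the ellipse, so φ = 180° − 76.01° = 104.0°.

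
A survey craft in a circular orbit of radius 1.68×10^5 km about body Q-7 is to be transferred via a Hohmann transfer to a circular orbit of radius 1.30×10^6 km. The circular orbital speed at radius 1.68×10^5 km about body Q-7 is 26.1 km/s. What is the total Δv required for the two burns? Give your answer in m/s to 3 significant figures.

Δv = 13500 m/s

From the circular-orbit relation v² = μ/r at r = 1.68×10^5 km: μ = v²r = (26.1)² × 1.68×10^5 = 1.14443×10^8 km³/s².
The Hohmann ellipse has a_t = (r₁ + r₂)/2 = 7.340×10^5 km.
At r₁ the circular-orbit speed is v₁ = √(μ/r₁) = 26.100 km/s.
Transfer-orbit speed at r₁ (v² = μ(2/r − 1/a)): v_p = √[μ(2/r₁ − 1/a_t)] = 34.735 km/s.
First burn Δv₁ = |v_p − v₁| = 8.635 km/s.
At r₂, v₂ = √(μ/r₂) = 9.383 km/s.
Transfer-orbit speed at r₂: v_a = √[μ(2/r₂ − 1/a_t)] = 4.489 km/s.
Second burn Δv₂ = |v₂ − v_a| = 4.894 km/s.
Δv = Δv₁ + Δv₂ = 8.635 + 4.894 = 13.53 km/s.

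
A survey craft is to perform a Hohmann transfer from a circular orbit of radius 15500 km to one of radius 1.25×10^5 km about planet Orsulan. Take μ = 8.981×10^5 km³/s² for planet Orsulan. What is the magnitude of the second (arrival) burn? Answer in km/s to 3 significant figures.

Δv₂ = 1.42 km/s

Transfer-ellipse semi-major axis a_t = (r₁ + r₂)/2 = (15500 + 1.250×10^5)/2 = 70250 km.
Circular speed at r = 1.250×10^5 km: v_c = √(μ/r) = 2.680 km/s.
Vis-viva on the transfer ellipse at r = 1.250×10^5 km gives v_t = √[μ(2/r − 1/a_t)] = 1.259 km/s.
Δv₂ = |v_t − v_c| = |1.259 − 2.680| = 1.421 km/s.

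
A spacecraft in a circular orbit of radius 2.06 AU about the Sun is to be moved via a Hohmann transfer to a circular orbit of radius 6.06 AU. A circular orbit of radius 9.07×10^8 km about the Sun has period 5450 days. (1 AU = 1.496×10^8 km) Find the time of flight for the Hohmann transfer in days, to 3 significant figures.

t = 1490 days

From Kepler's third law T² = 4π²r³/μ at r = 9.07×10^8 km, T = 5450 days = 5450 × 86400 s = 4.7088×10^8 s: μ = 4π²r³/T² = 1.32850×10^11 km³/s².
In km: r₁ = 2.06 × 1.496×10^8 = 3.08176×10^8 km; r₂ = 6.06 × 1.496×10^8 = 9.06576×10^8 km.
The Hohmann ellipse has a_t = (r₁ + r₂)/2 = 6.07376×10^8 km.
Half the transfer-orbit period gives t = π√(a_t³/μ) = 1.290×10^8 s.
Converting: 1.290×10^8 s ÷ 86400 s/day = 1490 days.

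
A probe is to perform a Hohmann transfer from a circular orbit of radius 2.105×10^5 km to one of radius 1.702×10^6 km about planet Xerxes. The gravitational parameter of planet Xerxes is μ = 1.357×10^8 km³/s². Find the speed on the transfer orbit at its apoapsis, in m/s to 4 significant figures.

Transfer-ellipse semi-major axis a_t = (r₁ + r₂)/2 = (2.105×10^5 + 1.702×10^6)/2 = 9.5625×10^5 km.
The apoapsis of the transfer ellipse is at r = 1.702×10^6 km.
From the vis-viva equation, v = √[μ(2/r − 1/a_t)] = 4.189 km/s.

v = 4189 m/s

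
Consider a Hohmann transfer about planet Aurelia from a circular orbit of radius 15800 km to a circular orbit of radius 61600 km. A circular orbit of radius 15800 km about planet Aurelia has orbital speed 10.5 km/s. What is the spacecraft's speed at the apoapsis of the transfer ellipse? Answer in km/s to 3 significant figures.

v = 3.40 km/s

From the circular-orbit relation v² = μ/r at r = 15800 km: μ = v²r = (10.5)² × 15800 = 1.74195×10^6 km³/s².
The Hohmann ellipse has a_t = (r₁ + r₂)/2 = 38700 km.
The apoapsis of the transfer ellipse is at r = 61600 km.
Applying v² = μ(2/r − 1/a_t): v = 3.398 km/s.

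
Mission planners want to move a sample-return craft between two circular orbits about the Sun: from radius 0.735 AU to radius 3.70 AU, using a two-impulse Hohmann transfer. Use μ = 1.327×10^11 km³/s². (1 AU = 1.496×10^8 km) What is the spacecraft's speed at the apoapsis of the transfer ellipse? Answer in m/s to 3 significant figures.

v = 8910 m/s

In km: r₁ = 0.735 × 1.496×10^8 = 1.09956×10^8 km; r₂ = 3.70 × 1.496×10^8 = 5.5352×10^8 km.
Transfer-ellipse semi-major axis a_t = (r₁ + r₂)/2 = (1.09956×10^8 + 5.5352×10^8)/2 = 3.31738×10^8 km.
The apoapsis of the transfer ellipse is at r = 5.5352×10^8 km.
Vis-viva: v = √[μ(2/r − 1/a_t)] = √[1.327×10^11 × (2/5.5352×10^8 − 1/3.31738×10^8)] = 8.914 km/s.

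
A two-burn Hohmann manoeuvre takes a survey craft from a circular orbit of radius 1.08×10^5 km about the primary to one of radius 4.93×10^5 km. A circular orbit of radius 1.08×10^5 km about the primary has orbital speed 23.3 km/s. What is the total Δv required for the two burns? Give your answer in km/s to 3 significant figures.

Δv = 10.9 km/s

From the circular-orbit relation v² = μ/r at r = 1.08×10^5 km: μ = v²r = (23.3)² × 1.08×10^5 = 5.86321×10^7 km³/s².
Semi-major axis of the transfer orbit: a_t = (1.080×10^5 + 4.930×10^5)/2 = 3.005×10^5 km.
Circular speed at r₁: v₁ = √(μ/r₁) = √(5.86321×10^7/1.080×10^5) = 23.300 km/s.
Transfer-orbit speed at r₁ (vis-viva): v_p = √[μ(2/r₁ − 1/a_t)] = 29.844 km/s.
First burn Δv₁ = |v_p − v₁| = 6.544 km/s.
At r₂, v₂ = √(μ/r₂) = 10.9055 km/s.
Transfer-orbit speed at r₂: v_a = √[μ(2/r₂ − 1/a_t)] = 6.53784 km/s.
Second burn Δv₂ = |v₂ − v_a| = 4.368 km/s.
Total Δv = Δv₁ + Δv₂ = 10.91 km/s.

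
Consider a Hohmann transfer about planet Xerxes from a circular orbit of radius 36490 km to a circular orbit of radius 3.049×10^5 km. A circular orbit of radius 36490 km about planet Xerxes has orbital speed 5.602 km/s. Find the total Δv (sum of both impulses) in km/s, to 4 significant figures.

From the circular-orbit relation v² = μ/r at r = 36490 km: μ = v²r = (5.602)² × 36490 = 1.14514×10^6 km³/s².
Semi-major axis of the transfer orbit: a_t = (36490 + 3.049×10^5)/2 = 1.70695×10^5 km.
Circular speed at r₁: v₁ = √(μ/r₁) = √(1.14514×10^6/36490) = 5.602 km/s.
On the transfer ellipse at r₁, vis-viva equation gives v_p = √[μ(2/r₁ − 1/a_t)] = 7.487 km/s.
First burn Δv₁ = |v_p − v₁| = 1.885 km/s.
At r₂, v₂ = √(μ/r₂) = 1.938 km/s.
Transfer-orbit speed at r₂: v_a = √[μ(2/r₂ − 1/a_t)] = 0.8960 km/s.
Second burn Δv₂ = |v₂ − v_a| = 1.042 km/s.
Δv = Δv₁ + Δv₂ = 1.885 + 1.042 = 2.927 km/s.

Δv = 2.927 km/s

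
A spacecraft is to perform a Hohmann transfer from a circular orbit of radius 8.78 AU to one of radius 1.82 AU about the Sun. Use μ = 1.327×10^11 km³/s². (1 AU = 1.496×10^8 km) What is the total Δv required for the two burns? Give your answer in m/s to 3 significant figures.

Δv = 10500 m/s

In km: r₁ = 8.78 × 1.496×10^8 = 1.313488×10^9 km; r₂ = 1.82 × 1.496×10^8 = 2.72272×10^8 km.
Transfer-ellipse semi-major axis a_t = (r₁ + r₂)/2 = (1.313488×10^9 + 2.72272×10^8)/2 = 7.9288×10^8 km.
At r₁ the circular-orbit speed is v₁ = √(μ/r₁) = 10.051 km/s.
On the transfer ellipse at r₁, v² = μ(2/r − 1/a) gives v_a = √[μ(2/r₁ − 1/a_t)] = 5.8901 km/s.
First burn Δv₁ = |v_a − v₁| = 4.161 km/s.
Circular speed at r₂: v₂ = √(μ/r₂) = 22.077 km/s.
Transfer-orbit speed at r₂: v_p = √[μ(2/r₂ − 1/a_t)] = 28.415 km/s.
Second burn Δv₂ = |v₂ − v_p| = 6.338 km/s.
Δv = Δv₁ + Δv₂ = 4.161 + 6.338 = 10.50 km/s.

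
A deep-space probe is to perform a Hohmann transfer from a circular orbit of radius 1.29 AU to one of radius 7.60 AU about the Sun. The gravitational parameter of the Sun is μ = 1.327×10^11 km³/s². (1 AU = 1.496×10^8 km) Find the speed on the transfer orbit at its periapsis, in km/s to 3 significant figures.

v = 34.3 km/s

In km: r₁ = 1.29 × 1.496×10^8 = 1.92984×10^8 km; r₂ = 7.60 × 1.496×10^8 = 1.13696×10^9 km.
The Hohmann ellipse has a_t = (r₁ + r₂)/2 = 6.64972×10^8 km.
The periapsis of the transfer ellipse is at r = 1.92984×10^8 km.
Applying v² = μ(2/r − 1/a_t): v = 34.29 km/s.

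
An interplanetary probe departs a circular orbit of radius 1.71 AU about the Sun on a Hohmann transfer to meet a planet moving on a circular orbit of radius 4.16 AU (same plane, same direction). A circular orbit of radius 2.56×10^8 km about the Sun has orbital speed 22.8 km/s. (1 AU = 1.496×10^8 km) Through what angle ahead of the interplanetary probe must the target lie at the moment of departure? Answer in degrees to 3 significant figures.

φ = 73.3°

From the circular-orbit relation v² = μ/r at r = 2.56×10^8 km: μ = v²r = (22.8)² × 2.56×10^8 = 1.33079×10^11 km³/s².
In km: r₁ = 1.71 × 1.496×10^8 = 2.55816×10^8 km; r₂ = 4.16 × 1.496×10^8 = 6.22336×10^8 km.
Semi-major axis of the transfer orbit: a_t = (2.55816×10^8 + 6.22336×10^8)/2 = 4.39076×10^8 km.
Transfer time t = π√(a_t³/μ) = 7.923×10^7 s.
The target's mean motion on its circular orbit is ω₂ = √(μ/r₂³) = 2.350×10^-8 rad/s.
Angle swept by the target during transfer: ω₂·t = 1.862 rad = 106.7°.
Arrival is 180° from departure on the ellipse, so φ = 180° − 106.7° = 73.3°.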